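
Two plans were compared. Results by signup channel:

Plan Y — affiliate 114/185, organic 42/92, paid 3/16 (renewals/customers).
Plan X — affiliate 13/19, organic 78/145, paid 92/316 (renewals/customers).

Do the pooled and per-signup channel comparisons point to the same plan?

Affiliate: Plan Y 114/185 = 61.6%, Plan X 13/19 = 68.4% → Plan X
Organic: Plan Y 42/92 = 45.7%, Plan X 78/145 = 53.8% → Plan X
Paid: Plan Y 3/16 = 18.8%, Plan X 92/316 = 29.1% → Plan X
Overall: Plan Y 159/293 = 54.3%, Plan X 183/480 = 38.1% → Plan Y
Plan X wins each signup group but Plan Y wins overall — the comparison reverses. Plan X's customers skew toward paid, which has a lower base rate.

No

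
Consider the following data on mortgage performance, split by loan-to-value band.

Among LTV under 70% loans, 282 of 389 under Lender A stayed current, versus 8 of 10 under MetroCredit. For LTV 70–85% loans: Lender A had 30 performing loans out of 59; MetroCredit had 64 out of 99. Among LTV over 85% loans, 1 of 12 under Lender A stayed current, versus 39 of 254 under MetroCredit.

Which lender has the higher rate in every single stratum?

LTV under 70%: Lender A 282/389 = 72.5%, MetroCredit 8/10 = 80.0% → MetroCredit
LTV 70–85%: Lender A 30/59 = 50.8%, MetroCredit 64/99 = 64.6% → MetroCredit
LTV over 85%: Lender A 1/12 = 8.3%, MetroCredit 39/254 = 15.4% → MetroCredit
MetroCredit has the higher rate in all 3 groups.

MetroCredit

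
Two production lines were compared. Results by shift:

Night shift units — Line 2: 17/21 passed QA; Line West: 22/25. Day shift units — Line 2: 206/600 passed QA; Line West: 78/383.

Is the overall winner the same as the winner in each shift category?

Night shift: Line 2 17/21 = 81.0%, Line West 22/25 = 88.0% → Line West
Day shift: Line 2 206/600 = 34.3%, Line West 78/383 = 20.4% → Line 2
Overall: Line 2 223/621 = 35.9%, Line West 100/408 = 24.5% → Line 2
Neither sweeps: Line 2 wins 1 of 2 groups, Line West wins 1. Line 2 wins overall but not every group — no Simpson reversal.

No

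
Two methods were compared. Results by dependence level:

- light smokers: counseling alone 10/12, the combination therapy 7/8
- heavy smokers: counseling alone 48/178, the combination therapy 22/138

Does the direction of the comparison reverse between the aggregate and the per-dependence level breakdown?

Light smokers: counseling alone 10/12 = 83.3%, the combination therapy 7/8 = 87.5% → the combination therapy
Heavy smokers: counseling alone 48/178 = 27.0%, the combination therapy 22/138 = 15.9% → counseling alone
Overall: counseling alone 58/190 = 30.5%, the combination therapy 29/146 = 19.9% → counseling alone
Neither sweeps: counseling alone wins 1 of 2 groups, the combination therapy wins 1. Counseling alone wins overall but not every group — no Simpson reversal.

No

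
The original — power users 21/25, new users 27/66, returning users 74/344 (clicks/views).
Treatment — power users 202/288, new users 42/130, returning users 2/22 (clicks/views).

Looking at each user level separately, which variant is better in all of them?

the original

Power users: the original 21/25 = 84.0%, Treatment 202/288 = 70.1% → the original
New users: the original 27/66 = 40.9%, Treatment 42/130 = 32.3% → the original
Returning users: the original 74/344 = 21.5%, Treatment 2/22 = 9.1% → the original
The original has the higher rate in all 3 groups.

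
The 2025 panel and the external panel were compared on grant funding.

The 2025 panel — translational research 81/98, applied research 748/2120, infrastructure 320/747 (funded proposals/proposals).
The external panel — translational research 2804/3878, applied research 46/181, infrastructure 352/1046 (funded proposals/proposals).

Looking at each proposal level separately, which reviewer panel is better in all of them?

the 2025 panel

Translational research: the 2025 panel 81/98 = 82.7%, the external panel 2804/3878 = 72.3% → the 2025 panel
Applied research: the 2025 panel 748/2120 = 35.3%, the external panel 46/181 = 25.4% → the 2025 panel
Infrastructure: the 2025 panel 320/747 = 42.8%, the external panel 352/1046 = 33.7% → the 2025 panel
The 2025 panel has the higher rate in all 3 groups.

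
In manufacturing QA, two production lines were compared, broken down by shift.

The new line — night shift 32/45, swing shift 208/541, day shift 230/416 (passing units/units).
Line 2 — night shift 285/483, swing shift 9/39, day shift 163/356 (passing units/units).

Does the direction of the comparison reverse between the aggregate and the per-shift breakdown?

Yes

Night shift: the new line 32/45 = 71.1%, Line 2 285/483 = 59.0% → the new line
Swing shift: the new line 208/541 = 38.4%, Line 2 9/39 = 23.1% → the new line
Day shift: the new line 230/416 = 55.3%, Line 2 163/356 = 45.8% → the new line
Overall: the new line 470/1002 = 46.9%, Line 2 457/878 = 52.1% → Line 2
The new line wins each shift group but Line 2 wins overall — the comparison reverses. The new line's units skew toward swing shift, which has a lower base rate.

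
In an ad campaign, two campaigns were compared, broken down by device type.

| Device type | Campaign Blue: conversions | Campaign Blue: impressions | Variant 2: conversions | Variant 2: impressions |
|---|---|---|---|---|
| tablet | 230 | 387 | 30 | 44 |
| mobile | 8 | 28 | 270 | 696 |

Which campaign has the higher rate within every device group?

Tablet: Campaign Blue 230/387 = 59.4%, Variant 2 30/44 = 68.2% → Variant 2
Mobile: Campaign Blue 8/28 = 28.6%, Variant 2 270/696 = 38.8% → Variant 2
Variant 2 has the higher rate in both groups.

Variant 2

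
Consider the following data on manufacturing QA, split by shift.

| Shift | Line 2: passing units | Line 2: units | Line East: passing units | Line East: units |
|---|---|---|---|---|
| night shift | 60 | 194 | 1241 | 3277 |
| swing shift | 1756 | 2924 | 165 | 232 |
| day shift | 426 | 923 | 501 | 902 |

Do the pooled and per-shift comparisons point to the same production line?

No

Night shift: Line 2 60/194 = 30.9%, Line East 1241/3277 = 37.9% → Line East
Swing shift: Line 2 1756/2924 = 60.1%, Line East 165/232 = 71.1% → Line East
Day shift: Line 2 426/923 = 46.2%, Line East 501/902 = 55.5% → Line East
Overall: Line 2 2242/4041 = 55.5%, Line East 1907/4411 = 43.2% → Line 2
Line East wins each shift group but Line 2 wins overall — the comparison reverses. Line East's units skew toward night shift, which has a lower base rate.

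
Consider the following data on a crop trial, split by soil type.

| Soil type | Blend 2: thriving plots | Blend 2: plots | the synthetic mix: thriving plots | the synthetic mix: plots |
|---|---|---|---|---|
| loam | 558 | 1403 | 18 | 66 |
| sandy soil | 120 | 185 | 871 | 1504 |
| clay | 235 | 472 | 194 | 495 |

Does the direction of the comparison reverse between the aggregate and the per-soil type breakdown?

Yes

Loam: Blend 2 558/1403 = 39.8%, the synthetic mix 18/66 = 27.3% → Blend 2
Sandy soil: Blend 2 120/185 = 64.9%, the synthetic mix 871/1504 = 57.9% → Blend 2
Clay: Blend 2 235/472 = 49.8%, the synthetic mix 194/495 = 39.2% → Blend 2
Overall: Blend 2 913/2060 = 44.3%, the synthetic mix 1083/2065 = 52.4% → the synthetic mix
Blend 2 wins each soil group but the synthetic mix wins overall — the comparison reverses. Blend 2's plots skew toward loam, which has a lower base rate.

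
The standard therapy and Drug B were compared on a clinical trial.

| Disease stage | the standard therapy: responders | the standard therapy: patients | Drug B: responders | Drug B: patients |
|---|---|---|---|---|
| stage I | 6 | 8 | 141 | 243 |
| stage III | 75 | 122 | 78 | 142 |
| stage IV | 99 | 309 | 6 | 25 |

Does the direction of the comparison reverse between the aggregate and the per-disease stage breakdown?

Yes

Stage I: the standard therapy 6/8 = 75.0%, Drug B 141/243 = 58.0% → the standard therapy
Stage III: the standard therapy 75/122 = 61.5%, Drug B 78/142 = 54.9% → the standard therapy
Stage IV: the standard therapy 99/309 = 32.0%, Drug B 6/25 = 24.0% → the standard therapy
Overall: the standard therapy 180/439 = 41.0%, Drug B 225/410 = 54.9% → Drug B
The standard therapy wins each disease group but Drug B wins overall — the comparison reverses. The standard therapy's patients skew toward stage IV, which has a lower base rate.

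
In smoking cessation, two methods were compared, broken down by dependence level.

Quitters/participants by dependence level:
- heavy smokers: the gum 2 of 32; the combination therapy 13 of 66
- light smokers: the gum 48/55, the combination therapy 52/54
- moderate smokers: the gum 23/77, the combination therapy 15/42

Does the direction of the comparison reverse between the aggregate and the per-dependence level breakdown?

Heavy smokers: the gum 2/32 = 6.2%, the combination therapy 13/66 = 19.7% → the combination therapy
Light smokers: the gum 48/55 = 87.3%, the combination therapy 52/54 = 96.3% → the combination therapy
Moderate smokers: the gum 23/77 = 29.9%, the combination therapy 15/42 = 35.7% → the combination therapy
Overall: the gum 73/164 = 44.5%, the combination therapy 80/162 = 49.4% → the combination therapy
The combination therapy wins overall and in every dependence group — no reversal.

No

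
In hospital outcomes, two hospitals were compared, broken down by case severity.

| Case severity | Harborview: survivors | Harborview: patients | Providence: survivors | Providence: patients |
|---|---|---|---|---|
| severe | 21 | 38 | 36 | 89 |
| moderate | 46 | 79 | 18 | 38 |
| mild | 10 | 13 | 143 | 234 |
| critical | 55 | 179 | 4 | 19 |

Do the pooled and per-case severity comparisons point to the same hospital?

Severe: Harborview 21/38 = 55.3%, Providence 36/89 = 40.4% → Harborview
Moderate: Harborview 46/79 = 58.2%, Providence 18/38 = 47.4% → Harborview
Mild: Harborview 10/13 = 76.9%, Providence 143/234 = 61.1% → Harborview
Critical: Harborview 55/179 = 30.7%, Providence 4/19 = 21.1% → Harborview
Overall: Harborview 132/309 = 42.7%, Providence 201/380 = 52.9% → Providence
Harborview wins each case group but Providence wins overall — the comparison reverses. Harborview's patients skew toward critical, which has a lower base rate.

No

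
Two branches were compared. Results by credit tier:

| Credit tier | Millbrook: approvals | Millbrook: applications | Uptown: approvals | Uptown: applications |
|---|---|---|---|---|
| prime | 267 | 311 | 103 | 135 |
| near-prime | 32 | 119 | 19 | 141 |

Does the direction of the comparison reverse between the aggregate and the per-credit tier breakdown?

No

Prime: Millbrook 267/311 = 85.9%, Uptown 103/135 = 76.3% → Millbrook
Near-prime: Millbrook 32/119 = 26.9%, Uptown 19/141 = 13.5% → Millbrook
Overall: Millbrook 299/430 = 69.5%, Uptown 122/276 = 44.2% → Millbrook
Millbrook wins overall and in every credit group — no reversal.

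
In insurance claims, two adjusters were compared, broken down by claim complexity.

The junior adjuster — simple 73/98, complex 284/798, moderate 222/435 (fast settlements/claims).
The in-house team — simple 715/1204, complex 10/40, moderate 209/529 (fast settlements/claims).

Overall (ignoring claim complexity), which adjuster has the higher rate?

the in-house team

Simple: the junior adjuster 73/98 = 74.5%, the in-house team 715/1204 = 59.4% → the junior adjuster
Complex: the junior adjuster 284/798 = 35.6%, the in-house team 10/40 = 25.0% → the junior adjuster
Moderate: the junior adjuster 222/435 = 51.0%, the in-house team 209/529 = 39.5% → the junior adjuster
Overall: the junior adjuster 579/1331 = 43.5%, the in-house team 934/1773 = 52.7% → the in-house team
(The junior adjuster wins every claim group but the in-house team wins overall — the junior adjuster's claims skew toward the low-rate complex group.)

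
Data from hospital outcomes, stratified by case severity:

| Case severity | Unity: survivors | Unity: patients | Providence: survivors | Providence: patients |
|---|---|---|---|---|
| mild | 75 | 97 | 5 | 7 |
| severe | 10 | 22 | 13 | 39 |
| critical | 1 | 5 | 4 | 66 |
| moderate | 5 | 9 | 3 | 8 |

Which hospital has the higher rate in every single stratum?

Unity

Mild: Unity 75/97 = 77.3%, Providence 5/7 = 71.4% → Unity
Severe: Unity 10/22 = 45.5%, Providence 13/39 = 33.3% → Unity
Critical: Unity 1/5 = 20.0%, Providence 4/66 = 6.1% → Unity
Moderate: Unity 5/9 = 55.6%, Providence 3/8 = 37.5% → Unity
Unity has the higher rate in all 4 groups.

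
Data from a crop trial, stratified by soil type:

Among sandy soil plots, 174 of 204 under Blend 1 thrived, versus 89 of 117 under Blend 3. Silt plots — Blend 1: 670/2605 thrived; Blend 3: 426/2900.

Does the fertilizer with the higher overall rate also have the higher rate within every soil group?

Sandy soil: Blend 1 174/204 = 85.3%, Blend 3 89/117 = 76.1% → Blend 1
Silt: Blend 1 670/2605 = 25.7%, Blend 3 426/2900 = 14.7% → Blend 1
Overall: Blend 1 844/2809 = 30.0%, Blend 3 515/3017 = 17.1% → Blend 1
Blend 1 wins overall and in every soil group — no reversal.

Yes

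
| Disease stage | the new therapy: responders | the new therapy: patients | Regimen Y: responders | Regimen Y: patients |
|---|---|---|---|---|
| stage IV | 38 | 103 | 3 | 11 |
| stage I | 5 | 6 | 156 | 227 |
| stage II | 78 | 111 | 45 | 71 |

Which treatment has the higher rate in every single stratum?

the new therapy

Stage IV: the new therapy 38/103 = 36.9%, Regimen Y 3/11 = 27.3% → the new therapy
Stage I: the new therapy 5/6 = 83.3%, Regimen Y 156/227 = 68.7% → the new therapy
Stage II: the new therapy 78/111 = 70.3%, Regimen Y 45/71 = 63.4% → the new therapy
The new therapy has the higher rate in all 3 groups.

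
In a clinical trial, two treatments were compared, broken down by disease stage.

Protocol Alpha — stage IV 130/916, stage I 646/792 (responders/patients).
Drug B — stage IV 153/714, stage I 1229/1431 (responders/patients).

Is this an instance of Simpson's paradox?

Stage IV: Protocol Alpha 130/916 = 14.2%, Drug B 153/714 = 21.4% → Drug B
Stage I: Protocol Alpha 646/792 = 81.6%, Drug B 1229/1431 = 85.9% → Drug B
Overall: Protocol Alpha 776/1708 = 45.4%, Drug B 1382/2145 = 64.4% → Drug B
Drug B wins overall and in every disease group — no reversal.

No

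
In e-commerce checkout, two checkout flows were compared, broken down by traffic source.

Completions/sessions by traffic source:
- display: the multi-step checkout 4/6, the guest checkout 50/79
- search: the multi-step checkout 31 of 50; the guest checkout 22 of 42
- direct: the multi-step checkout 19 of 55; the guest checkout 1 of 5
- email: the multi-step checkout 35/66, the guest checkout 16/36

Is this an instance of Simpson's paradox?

Display: the multi-step checkout 4/6 = 66.7%, the guest checkout 50/79 = 63.3% → the multi-step checkout
Search: the multi-step checkout 31/50 = 62.0%, the guest checkout 22/42 = 52.4% → the multi-step checkout
Direct: the multi-step checkout 19/55 = 34.5%, the guest checkout 1/5 = 20.0% → the multi-step checkout
Email: the multi-step checkout 35/66 = 53.0%, the guest checkout 16/36 = 44.4% → the multi-step checkout
Overall: the multi-step checkout 89/177 = 50.3%, the guest checkout 89/162 = 54.9% → the guest checkout
The multi-step checkout wins each traffic group but the guest checkout wins overall — the comparison reverses. The multi-step checkout's sessions skew toward direct, which has a lower base rate.

Yes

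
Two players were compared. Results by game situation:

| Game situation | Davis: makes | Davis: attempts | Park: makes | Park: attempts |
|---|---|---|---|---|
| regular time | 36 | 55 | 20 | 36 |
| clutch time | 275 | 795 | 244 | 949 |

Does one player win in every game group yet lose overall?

No

Regular time: Davis 36/55 = 65.5%, Park 20/36 = 55.6% → Davis
Clutch time: Davis 275/795 = 34.6%, Park 244/949 = 25.7% → Davis
Overall: Davis 311/850 = 36.6%, Park 264/985 = 26.8% → Davis
Davis wins overall and in every game group — no reversal.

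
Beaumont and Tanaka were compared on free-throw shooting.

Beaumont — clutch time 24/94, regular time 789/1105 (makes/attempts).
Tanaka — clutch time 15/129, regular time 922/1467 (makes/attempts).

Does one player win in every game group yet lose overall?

No

Clutch time: Beaumont 24/94 = 25.5%, Tanaka 15/129 = 11.6% → Beaumont
Regular time: Beaumont 789/1105 = 71.4%, Tanaka 922/1467 = 62.8% → Beaumont
Overall: Beaumont 813/1199 = 67.8%, Tanaka 937/1596 = 58.7% → Beaumont
Beaumont wins overall and in every game group — no reversal.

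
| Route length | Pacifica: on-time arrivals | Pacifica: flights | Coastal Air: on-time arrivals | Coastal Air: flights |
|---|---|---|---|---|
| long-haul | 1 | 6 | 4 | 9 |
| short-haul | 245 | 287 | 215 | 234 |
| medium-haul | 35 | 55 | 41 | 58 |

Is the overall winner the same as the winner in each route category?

Yes

Long-haul: Pacifica 1/6 = 16.7%, Coastal Air 4/9 = 44.4% → Coastal Air
Short-haul: Pacifica 245/287 = 85.4%, Coastal Air 215/234 = 91.9% → Coastal Air
Medium-haul: Pacifica 35/55 = 63.6%, Coastal Air 41/58 = 70.7% → Coastal Air
Overall: Pacifica 281/348 = 80.7%, Coastal Air 260/301 = 86.4% → Coastal Air
Coastal Air wins overall and in every route group — no reversal.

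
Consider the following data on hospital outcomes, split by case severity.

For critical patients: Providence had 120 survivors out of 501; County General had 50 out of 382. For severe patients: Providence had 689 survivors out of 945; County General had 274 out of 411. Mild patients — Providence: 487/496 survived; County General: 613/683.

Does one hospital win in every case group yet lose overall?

No

Critical: Providence 120/501 = 24.0%, County General 50/382 = 13.1% → Providence
Severe: Providence 689/945 = 72.9%, County General 274/411 = 66.7% → Providence
Mild: Providence 487/496 = 98.2%, County General 613/683 = 89.8% → Providence
Overall: Providence 1296/1942 = 66.7%, County General 937/1476 = 63.5% → Providence
Providence wins overall and in every case group — no reversal.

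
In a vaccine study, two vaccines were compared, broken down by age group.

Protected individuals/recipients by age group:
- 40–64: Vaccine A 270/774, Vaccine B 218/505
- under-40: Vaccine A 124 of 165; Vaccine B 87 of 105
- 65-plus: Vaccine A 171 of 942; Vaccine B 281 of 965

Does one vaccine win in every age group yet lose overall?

40–64: Vaccine A 270/774 = 34.9%, Vaccine B 218/505 = 43.2% → Vaccine B
Under-40: Vaccine A 124/165 = 75.2%, Vaccine B 87/105 = 82.9% → Vaccine B
65-plus: Vaccine A 171/942 = 18.2%, Vaccine B 281/965 = 29.1% → Vaccine B
Overall: Vaccine A 565/1881 = 30.0%, Vaccine B 586/1575 = 37.2% → Vaccine B
Vaccine B wins overall and in every age group — no reversal.

No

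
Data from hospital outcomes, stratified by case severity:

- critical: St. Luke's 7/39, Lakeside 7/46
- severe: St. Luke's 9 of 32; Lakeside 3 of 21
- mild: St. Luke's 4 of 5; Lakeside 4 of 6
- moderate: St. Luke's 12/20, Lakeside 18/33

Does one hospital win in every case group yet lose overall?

No

Critical: St. Luke's 7/39 = 17.9%, Lakeside 7/46 = 15.2% → St. Luke's
Severe: St. Luke's 9/32 = 28.1%, Lakeside 3/21 = 14.3% → St. Luke's
Mild: St. Luke's 4/5 = 80.0%, Lakeside 4/6 = 66.7% → St. Luke's
Moderate: St. Luke's 12/20 = 60.0%, Lakeside 18/33 = 54.5% → St. Luke's
Overall: St. Luke's 32/96 = 33.3%, Lakeside 32/106 = 30.2% → St. Luke's
St. Luke's wins overall and in every case group — no reversal.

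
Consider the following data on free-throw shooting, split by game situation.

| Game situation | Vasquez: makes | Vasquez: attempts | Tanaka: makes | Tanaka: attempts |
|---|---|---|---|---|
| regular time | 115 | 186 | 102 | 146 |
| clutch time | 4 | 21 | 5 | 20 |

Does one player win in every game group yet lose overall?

No

Regular time: Vasquez 115/186 = 61.8%, Tanaka 102/146 = 69.9% → Tanaka
Clutch time: Vasquez 4/21 = 19.0%, Tanaka 5/20 = 25.0% → Tanaka
Overall: Vasquez 119/207 = 57.5%, Tanaka 107/166 = 64.5% → Tanaka
Tanaka wins overall and in every game group — no reversal.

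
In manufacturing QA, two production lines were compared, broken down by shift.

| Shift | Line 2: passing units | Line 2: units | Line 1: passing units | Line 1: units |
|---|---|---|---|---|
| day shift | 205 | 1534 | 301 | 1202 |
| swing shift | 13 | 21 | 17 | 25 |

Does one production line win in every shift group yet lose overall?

Day shift: Line 2 205/1534 = 13.4%, Line 1 301/1202 = 25.0% → Line 1
Swing shift: Line 2 13/21 = 61.9%, Line 1 17/25 = 68.0% → Line 1
Overall: Line 2 218/1555 = 14.0%, Line 1 318/1227 = 25.9% → Line 1
Line 1 wins overall and in every shift group — no reversal.

No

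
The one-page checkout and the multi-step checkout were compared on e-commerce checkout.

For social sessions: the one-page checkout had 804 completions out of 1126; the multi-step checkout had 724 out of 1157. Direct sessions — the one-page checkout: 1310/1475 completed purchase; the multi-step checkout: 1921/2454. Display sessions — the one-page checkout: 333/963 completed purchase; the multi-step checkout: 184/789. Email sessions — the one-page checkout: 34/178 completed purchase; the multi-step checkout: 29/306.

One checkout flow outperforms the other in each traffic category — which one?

Social: the one-page checkout 804/1126 = 71.4%, the multi-step checkout 724/1157 = 62.6% → the one-page checkout
Direct: the one-page checkout 1310/1475 = 88.8%, the multi-step checkout 1921/2454 = 78.3% → the one-page checkout
Display: the one-page checkout 333/963 = 34.6%, the multi-step checkout 184/789 = 23.3% → the one-page checkout
Email: the one-page checkout 34/178 = 19.1%, the multi-step checkout 29/306 = 9.5% → the one-page checkout
The one-page checkout has the higher rate in all 4 groups.

the one-page checkout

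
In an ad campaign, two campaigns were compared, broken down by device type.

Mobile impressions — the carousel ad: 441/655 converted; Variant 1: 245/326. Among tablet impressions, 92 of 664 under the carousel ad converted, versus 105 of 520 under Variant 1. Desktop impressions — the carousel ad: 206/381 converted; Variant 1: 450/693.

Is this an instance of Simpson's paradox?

Mobile: the carousel ad 441/655 = 67.3%, Variant 1 245/326 = 75.2% → Variant 1
Tablet: the carousel ad 92/664 = 13.9%, Variant 1 105/520 = 20.2% → Variant 1
Desktop: the carousel ad 206/381 = 54.1%, Variant 1 450/693 = 64.9% → Variant 1
Overall: the carousel ad 739/1700 = 43.5%, Variant 1 800/1539 = 52.0% → Variant 1
Variant 1 wins overall and in every device group — no reversal.

No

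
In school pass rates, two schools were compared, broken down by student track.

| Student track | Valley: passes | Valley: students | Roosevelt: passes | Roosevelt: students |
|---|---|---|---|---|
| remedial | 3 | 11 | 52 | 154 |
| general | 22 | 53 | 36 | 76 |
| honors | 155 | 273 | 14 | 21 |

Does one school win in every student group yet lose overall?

Remedial: Valley 3/11 = 27.3%, Roosevelt 52/154 = 33.8% → Roosevelt
General: Valley 22/53 = 41.5%, Roosevelt 36/76 = 47.4% → Roosevelt
Honors: Valley 155/273 = 56.8%, Roosevelt 14/21 = 66.7% → Roosevelt
Overall: Valley 180/337 = 53.4%, Roosevelt 102/251 = 40.6% → Valley
Roosevelt wins each student group but Valley wins overall — the comparison reverses. Roosevelt's students skew toward remedial, which has a lower base rate.

Yes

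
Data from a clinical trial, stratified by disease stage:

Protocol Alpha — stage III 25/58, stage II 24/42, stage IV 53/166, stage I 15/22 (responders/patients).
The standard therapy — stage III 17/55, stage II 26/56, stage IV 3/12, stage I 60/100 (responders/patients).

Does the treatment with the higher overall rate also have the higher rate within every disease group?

Stage III: Protocol Alpha 25/58 = 43.1%, the standard therapy 17/55 = 30.9% → Protocol Alpha
Stage II: Protocol Alpha 24/42 = 57.1%, the standard therapy 26/56 = 46.4% → Protocol Alpha
Stage IV: Protocol Alpha 53/166 = 31.9%, the standard therapy 3/12 = 25.0% → Protocol Alpha
Stage I: Protocol Alpha 15/22 = 68.2%, the standard therapy 60/100 = 60.0% → Protocol Alpha
Overall: Protocol Alpha 117/288 = 40.6%, the standard therapy 106/223 = 47.5% → the standard therapy
Protocol Alpha wins each disease group but the standard therapy wins overall — the comparison reverses. Protocol Alpha's patients skew toward stage IV, which has a lower base rate.

No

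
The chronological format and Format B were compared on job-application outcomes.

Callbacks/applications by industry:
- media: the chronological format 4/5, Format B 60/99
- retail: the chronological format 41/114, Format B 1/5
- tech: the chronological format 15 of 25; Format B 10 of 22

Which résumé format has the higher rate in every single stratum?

Media: the chronological format 4/5 = 80.0%, Format B 60/99 = 60.6% → the chronological format
Retail: the chronological format 41/114 = 36.0%, Format B 1/5 = 20.0% → the chronological format
Tech: the chronological format 15/25 = 60.0%, Format B 10/22 = 45.5% → the chronological format
The chronological format has the higher rate in all 3 groups.

the chronological format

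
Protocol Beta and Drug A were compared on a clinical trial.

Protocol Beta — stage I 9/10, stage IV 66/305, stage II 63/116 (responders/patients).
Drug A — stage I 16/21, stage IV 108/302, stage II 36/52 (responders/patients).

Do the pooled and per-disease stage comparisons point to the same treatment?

Stage I: Protocol Beta 9/10 = 90.0%, Drug A 16/21 = 76.2% → Protocol Beta
Stage IV: Protocol Beta 66/305 = 21.6%, Drug A 108/302 = 35.8% → Drug A
Stage II: Protocol Beta 63/116 = 54.3%, Drug A 36/52 = 69.2% → Drug A
Overall: Protocol Beta 138/431 = 32.0%, Drug A 160/375 = 42.7% → Drug A
Neither sweeps: Protocol Beta wins 1 of 3 groups, Drug A wins 2. Drug A wins overall but not every group — no Simpson reversal.

No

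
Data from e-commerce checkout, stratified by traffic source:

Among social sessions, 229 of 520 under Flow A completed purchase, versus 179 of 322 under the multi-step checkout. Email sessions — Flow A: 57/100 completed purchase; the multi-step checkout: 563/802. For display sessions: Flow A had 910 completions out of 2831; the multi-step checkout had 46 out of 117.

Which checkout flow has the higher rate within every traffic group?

the multi-step checkout

Social: Flow A 229/520 = 44.0%, the multi-step checkout 179/322 = 55.6% → the multi-step checkout
Email: Flow A 57/100 = 57.0%, the multi-step checkout 563/802 = 70.2% → the multi-step checkout
Display: Flow A 910/2831 = 32.1%, the multi-step checkout 46/117 = 39.3% → the multi-step checkout
The multi-step checkout has the higher rate in all 3 groups.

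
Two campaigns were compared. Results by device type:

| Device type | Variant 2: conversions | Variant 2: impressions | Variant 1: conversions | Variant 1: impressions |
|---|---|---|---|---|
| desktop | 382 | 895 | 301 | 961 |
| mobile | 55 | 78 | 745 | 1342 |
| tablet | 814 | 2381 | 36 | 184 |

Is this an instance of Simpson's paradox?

Yes

Desktop: Variant 2 382/895 = 42.7%, Variant 1 301/961 = 31.3% → Variant 2
Mobile: Variant 2 55/78 = 70.5%, Variant 1 745/1342 = 55.5% → Variant 2
Tablet: Variant 2 814/2381 = 34.2%, Variant 1 36/184 = 19.6% → Variant 2
Overall: Variant 2 1251/3354 = 37.3%, Variant 1 1082/2487 = 43.5% → Variant 1
Variant 2 wins each device group but Variant 1 wins overall — the comparison reverses. Variant 2's impressions skew toward tablet, which has a lower base rate.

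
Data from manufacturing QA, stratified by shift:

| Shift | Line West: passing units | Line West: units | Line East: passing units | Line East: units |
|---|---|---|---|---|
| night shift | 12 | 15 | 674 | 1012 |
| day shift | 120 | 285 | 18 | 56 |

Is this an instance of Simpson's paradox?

Yes

Night shift: Line West 12/15 = 80.0%, Line East 674/1012 = 66.6% → Line West
Day shift: Line West 120/285 = 42.1%, Line East 18/56 = 32.1% → Line West
Overall: Line West 132/300 = 44.0%, Line East 692/1068 = 64.8% → Line East
Line West wins each shift group but Line East wins overall — the comparison reverses. Line West's units skew toward day shift, which has a lower base rate.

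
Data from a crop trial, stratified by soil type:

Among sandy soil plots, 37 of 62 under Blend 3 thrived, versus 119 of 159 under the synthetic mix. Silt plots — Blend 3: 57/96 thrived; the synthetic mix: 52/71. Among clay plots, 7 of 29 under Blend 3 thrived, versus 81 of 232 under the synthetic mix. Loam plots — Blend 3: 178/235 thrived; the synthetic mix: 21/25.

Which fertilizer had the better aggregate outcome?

Blend 3

Sandy soil: Blend 3 37/62 = 59.7%, the synthetic mix 119/159 = 74.8% → the synthetic mix
Silt: Blend 3 57/96 = 59.4%, the synthetic mix 52/71 = 73.2% → the synthetic mix
Clay: Blend 3 7/29 = 24.1%, the synthetic mix 81/232 = 34.9% → the synthetic mix
Loam: Blend 3 178/235 = 75.7%, the synthetic mix 21/25 = 84.0% → the synthetic mix
Overall: Blend 3 279/422 = 66.1%, the synthetic mix 273/487 = 56.1% → Blend 3
(The synthetic mix wins every soil group but Blend 3 wins overall — the synthetic mix's plots skew toward the low-rate clay group.)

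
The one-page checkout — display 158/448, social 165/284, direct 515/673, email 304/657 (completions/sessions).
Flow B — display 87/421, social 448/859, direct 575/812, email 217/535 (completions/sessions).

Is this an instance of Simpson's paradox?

Display: the one-page checkout 158/448 = 35.3%, Flow B 87/421 = 20.7% → the one-page checkout
Social: the one-page checkout 165/284 = 58.1%, Flow B 448/859 = 52.2% → the one-page checkout
Direct: the one-page checkout 515/673 = 76.5%, Flow B 575/812 = 70.8% → the one-page checkout
Email: the one-page checkout 304/657 = 46.3%, Flow B 217/535 = 40.6% → the one-page checkout
Overall: the one-page checkout 1142/2062 = 55.4%, Flow B 1327/2627 = 50.5% → the one-page checkout
The one-page checkout wins overall and in every traffic group — no reversal.

No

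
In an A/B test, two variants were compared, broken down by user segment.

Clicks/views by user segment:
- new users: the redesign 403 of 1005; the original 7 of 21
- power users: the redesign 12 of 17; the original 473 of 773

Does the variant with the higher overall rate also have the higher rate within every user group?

No

New users: the redesign 403/1005 = 40.1%, the original 7/21 = 33.3% → the redesign
Power users: the redesign 12/17 = 70.6%, the original 473/773 = 61.2% → the redesign
Overall: the redesign 415/1022 = 40.6%, the original 480/794 = 60.5% → the original
The redesign wins each user group but the original wins overall — the comparison reverses. The redesign's views skew toward new users, which has a lower base rate.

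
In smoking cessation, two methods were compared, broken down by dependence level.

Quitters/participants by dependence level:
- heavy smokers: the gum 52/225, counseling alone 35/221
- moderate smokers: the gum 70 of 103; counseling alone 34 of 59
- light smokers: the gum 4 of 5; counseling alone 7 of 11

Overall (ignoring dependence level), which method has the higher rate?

the gum

Heavy smokers: the gum 52/225 = 23.1%, counseling alone 35/221 = 15.8% → the gum
Moderate smokers: the gum 70/103 = 68.0%, counseling alone 34/59 = 57.6% → the gum
Light smokers: the gum 4/5 = 80.0%, counseling alone 7/11 = 63.6% → the gum
Overall: the gum 126/333 = 37.8%, counseling alone 76/291 = 26.1% → the gum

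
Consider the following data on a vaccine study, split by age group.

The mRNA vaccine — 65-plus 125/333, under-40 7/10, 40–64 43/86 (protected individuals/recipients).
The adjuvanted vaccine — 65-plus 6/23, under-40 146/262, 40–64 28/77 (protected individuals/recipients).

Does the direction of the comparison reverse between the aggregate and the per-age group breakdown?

Yes

65-plus: the mRNA vaccine 125/333 = 37.5%, the adjuvanted vaccine 6/23 = 26.1% → the mRNA vaccine
Under-40: the mRNA vaccine 7/10 = 70.0%, the adjuvanted vaccine 146/262 = 55.7% → the mRNA vaccine
40–64: the mRNA vaccine 43/86 = 50.0%, the adjuvanted vaccine 28/77 = 36.4% → the mRNA vaccine
Overall: the mRNA vaccine 175/429 = 40.8%, the adjuvanted vaccine 180/362 = 49.7% → the adjuvanted vaccine
The mRNA vaccine wins each age group but the adjuvanted vaccine wins overall — the comparison reverses. The mRNA vaccine's recipients skew toward 65-plus, which has a lower base rate.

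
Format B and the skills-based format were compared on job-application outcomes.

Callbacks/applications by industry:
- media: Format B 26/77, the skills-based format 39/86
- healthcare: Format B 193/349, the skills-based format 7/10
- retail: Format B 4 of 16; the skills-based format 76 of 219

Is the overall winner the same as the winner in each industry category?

No

Media: Format B 26/77 = 33.8%, the skills-based format 39/86 = 45.3% → the skills-based format
Healthcare: Format B 193/349 = 55.3%, the skills-based format 7/10 = 70.0% → the skills-based format
Retail: Format B 4/16 = 25.0%, the skills-based format 76/219 = 34.7% → the skills-based format
Overall: Format B 223/442 = 50.5%, the skills-based format 122/315 = 38.7% → Format B
The skills-based format wins each industry group but Format B wins overall — the comparison reverses. The skills-based format's applications skew toward retail, which has a lower base rate.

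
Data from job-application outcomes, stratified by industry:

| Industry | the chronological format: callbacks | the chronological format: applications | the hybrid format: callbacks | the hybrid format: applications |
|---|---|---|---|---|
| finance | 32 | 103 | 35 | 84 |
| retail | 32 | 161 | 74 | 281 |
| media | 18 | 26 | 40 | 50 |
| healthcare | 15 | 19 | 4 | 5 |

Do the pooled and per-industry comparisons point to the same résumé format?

Finance: the chronological format 32/103 = 31.1%, the hybrid format 35/84 = 41.7% → the hybrid format
Retail: the chronological format 32/161 = 19.9%, the hybrid format 74/281 = 26.3% → the hybrid format
Media: the chronological format 18/26 = 69.2%, the hybrid format 40/50 = 80.0% → the hybrid format
Healthcare: the chronological format 15/19 = 78.9%, the hybrid format 4/5 = 80.0% → the hybrid format
Overall: the chronological format 97/309 = 31.4%, the hybrid format 153/420 = 36.4% → the hybrid format
The hybrid format wins overall and in every industry group — no reversal.

Yes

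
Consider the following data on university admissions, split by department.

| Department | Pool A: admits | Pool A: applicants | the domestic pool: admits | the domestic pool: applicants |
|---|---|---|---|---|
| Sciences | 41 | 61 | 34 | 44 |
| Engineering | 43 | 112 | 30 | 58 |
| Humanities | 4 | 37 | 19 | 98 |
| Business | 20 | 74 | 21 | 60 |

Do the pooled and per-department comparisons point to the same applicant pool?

Sciences: Pool A 41/61 = 67.2%, the domestic pool 34/44 = 77.3% → the domestic pool
Engineering: Pool A 43/112 = 38.4%, the domestic pool 30/58 = 51.7% → the domestic pool
Humanities: Pool A 4/37 = 10.8%, the domestic pool 19/98 = 19.4% → the domestic pool
Business: Pool A 20/74 = 27.0%, the domestic pool 21/60 = 35.0% → the domestic pool
Overall: Pool A 108/284 = 38.0%, the domestic pool 104/260 = 40.0% → the domestic pool
The domestic pool wins overall and in every department group — no reversal.

Yes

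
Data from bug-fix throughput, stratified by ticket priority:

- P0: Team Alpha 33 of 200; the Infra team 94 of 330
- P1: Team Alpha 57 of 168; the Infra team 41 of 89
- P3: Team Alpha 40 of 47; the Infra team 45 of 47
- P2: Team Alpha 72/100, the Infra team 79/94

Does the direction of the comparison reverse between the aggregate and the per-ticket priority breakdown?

P0: Team Alpha 33/200 = 16.5%, the Infra team 94/330 = 28.5% → the Infra team
P1: Team Alpha 57/168 = 33.9%, the Infra team 41/89 = 46.1% → the Infra team
P3: Team Alpha 40/47 = 85.1%, the Infra team 45/47 = 95.7% → the Infra team
P2: Team Alpha 72/100 = 72.0%, the Infra team 79/94 = 84.0% → the Infra team
Overall: Team Alpha 202/515 = 39.2%, the Infra team 259/560 = 46.2% → the Infra team
The Infra team wins overall and in every ticket group — no reversal.

No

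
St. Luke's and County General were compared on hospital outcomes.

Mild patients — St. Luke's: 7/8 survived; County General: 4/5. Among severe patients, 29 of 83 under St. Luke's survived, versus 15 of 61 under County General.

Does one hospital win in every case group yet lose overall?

Mild: St. Luke's 7/8 = 87.5%, County General 4/5 = 80.0% → St. Luke's
Severe: St. Luke's 29/83 = 34.9%, County General 15/61 = 24.6% → St. Luke's
Overall: St. Luke's 36/91 = 39.6%, County General 19/66 = 28.8% → St. Luke's
St. Luke's wins overall and in every case group — no reversal.

No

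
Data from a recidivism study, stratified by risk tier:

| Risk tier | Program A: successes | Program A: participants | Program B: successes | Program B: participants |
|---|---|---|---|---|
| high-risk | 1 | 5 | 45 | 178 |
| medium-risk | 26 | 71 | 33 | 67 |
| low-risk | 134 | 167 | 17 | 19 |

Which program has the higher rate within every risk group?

High-risk: Program A 1/5 = 20.0%, Program B 45/178 = 25.3% → Program B
Medium-risk: Program A 26/71 = 36.6%, Program B 33/67 = 49.3% → Program B
Low-risk: Program A 134/167 = 80.2%, Program B 17/19 = 89.5% → Program B
Program B has the higher rate in all 3 groups.

Program B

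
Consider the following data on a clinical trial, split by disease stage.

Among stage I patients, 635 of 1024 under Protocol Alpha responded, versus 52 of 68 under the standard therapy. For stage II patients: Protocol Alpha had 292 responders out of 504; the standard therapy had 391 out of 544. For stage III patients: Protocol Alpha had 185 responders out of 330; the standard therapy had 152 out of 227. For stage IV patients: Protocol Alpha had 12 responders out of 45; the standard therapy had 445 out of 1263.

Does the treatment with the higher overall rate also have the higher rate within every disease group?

Stage I: Protocol Alpha 635/1024 = 62.0%, the standard therapy 52/68 = 76.5% → the standard therapy
Stage II: Protocol Alpha 292/504 = 57.9%, the standard therapy 391/544 = 71.9% → the standard therapy
Stage III: Protocol Alpha 185/330 = 56.1%, the standard therapy 152/227 = 67.0% → the standard therapy
Stage IV: Protocol Alpha 12/45 = 26.7%, the standard therapy 445/1263 = 35.2% → the standard therapy
Overall: Protocol Alpha 1124/1903 = 59.1%, the standard therapy 1040/2102 = 49.5% → Protocol Alpha
The standard therapy wins each disease group but Protocol Alpha wins overall — the comparison reverses. The standard therapy's patients skew toward stage IV, which has a lower base rate.

No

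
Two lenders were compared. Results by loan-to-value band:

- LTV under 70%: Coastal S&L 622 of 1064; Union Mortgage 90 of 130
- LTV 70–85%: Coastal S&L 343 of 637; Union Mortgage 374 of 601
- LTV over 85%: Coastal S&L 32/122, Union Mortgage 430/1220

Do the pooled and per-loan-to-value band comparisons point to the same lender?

No

LTV under 70%: Coastal S&L 622/1064 = 58.5%, Union Mortgage 90/130 = 69.2% → Union Mortgage
LTV 70–85%: Coastal S&L 343/637 = 53.8%, Union Mortgage 374/601 = 62.2% → Union Mortgage
LTV over 85%: Coastal S&L 32/122 = 26.2%, Union Mortgage 430/1220 = 35.2% → Union Mortgage
Overall: Coastal S&L 997/1823 = 54.7%, Union Mortgage 894/1951 = 45.8% → Coastal S&L
Union Mortgage wins each loan-to-value group but Coastal S&L wins overall — the comparison reverses. Union Mortgage's loans skew toward LTV over 85%, which has a lower base rate.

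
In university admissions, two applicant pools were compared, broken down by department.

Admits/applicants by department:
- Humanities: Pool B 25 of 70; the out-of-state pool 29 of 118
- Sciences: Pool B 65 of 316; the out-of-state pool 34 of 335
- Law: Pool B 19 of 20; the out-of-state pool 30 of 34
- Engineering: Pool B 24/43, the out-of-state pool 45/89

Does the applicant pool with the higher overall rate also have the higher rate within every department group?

Yes

Humanities: Pool B 25/70 = 35.7%, the out-of-state pool 29/118 = 24.6% → Pool B
Sciences: Pool B 65/316 = 20.6%, the out-of-state pool 34/335 = 10.1% → Pool B
Law: Pool B 19/20 = 95.0%, the out-of-state pool 30/34 = 88.2% → Pool B
Engineering: Pool B 24/43 = 55.8%, the out-of-state pool 45/89 = 50.6% → Pool B
Overall: Pool B 133/449 = 29.6%, the out-of-state pool 138/576 = 24.0% → Pool B
Pool B wins overall and in every department group — no reversal.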